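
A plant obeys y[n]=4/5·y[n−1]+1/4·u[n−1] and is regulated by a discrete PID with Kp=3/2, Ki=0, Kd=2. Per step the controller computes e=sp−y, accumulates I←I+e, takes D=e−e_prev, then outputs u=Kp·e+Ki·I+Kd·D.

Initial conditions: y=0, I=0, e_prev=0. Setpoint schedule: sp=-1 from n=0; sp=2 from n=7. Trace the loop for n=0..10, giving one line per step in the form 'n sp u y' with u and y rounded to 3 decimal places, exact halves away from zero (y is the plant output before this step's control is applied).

0 -1 -3.500 0.000
1 -1 1.563 -0.875
2 -1 -2.167 -0.309
3 -1 0.644 -0.789
4 -1 -1.432 -0.470
5 -1 0.129 -0.734
6 -1 -1.026 -0.555
7 2 10.342 -0.701
8 2 -5.488 2.025
9 2 6.182 0.248
10 2 -2.608 1.744

(exact arithmetic carried between steps; '≈' marks a value shown rounded to 6 d.p. or computed from one; I and e_prev carry over from the previous line; the table rounds u and y to 3 d.p., halves away from zero)
n=0: y=0, sp=-1, e=sp−y=-1; I=-1, D=e−e_prev=-1; u=3/2·(-1)+0·(-1)+2·(-1)=-3.5; next y=4/5·0+1/4·(-3.5)=-0.875
n=1: y=-0.875, sp=-1, e=sp−y=-0.125; I=-1.125, D=e−e_prev=0.875; u=3/2·(-0.125)+0·(-1.125)+2·0.875=1.5625; next y=4/5·(-0.875)+1/4·1.5625=-0.309375
n=2: y=-0.309375, sp=-1, e=sp−y=-0.690625; I=-1.815625, D=e−e_prev=-0.565625; u=3/2·(-0.690625)+0·(-1.815625)+2·(-0.565625)≈-2.167188; next y=4/5·(-0.309375)+1/4·(-2.167188)≈-0.789297
n=3: y≈-0.789297, sp=-1, e=sp−y≈-0.210703; I≈-2.026328, D=e−e_prev≈0.479922; u=3/2·(-0.210703)+0·(-2.026328)+2·0.479922≈0.643789; next y=4/5·(-0.789297)+1/4·0.643789≈-0.470490
n=4: y≈-0.470490, sp=-1, e=sp−y≈-0.529510; I≈-2.555838, D=e−e_prev≈-0.318807; u=3/2·(-0.529510)+0·(-2.555838)+2·(-0.318807)≈-1.431878; next y=4/5·(-0.470490)+1/4·(-1.431878)≈-0.734362
n=5: y≈-0.734362, sp=-1, e=sp−y≈-0.265638; I≈-2.821476, D=e−e_prev≈0.263871; u=3/2·(-0.265638)+0·(-2.821476)+2·0.263871≈0.129285; next y=4/5·(-0.734362)+1/4·0.129285≈-0.555168
n=6: y≈-0.555168, sp=-1, e=sp−y≈-0.444832; I≈-3.266308, D=e−e_prev≈-0.179194; u=3/2·(-0.444832)+0·(-3.266308)+2·(-0.179194)≈-1.025635; next y=4/5·(-0.555168)+1/4·(-1.025635)≈-0.700543
n=7: y≈-0.700543, sp=2, e=sp−y≈2.700543; I≈-0.565765, D=e−e_prev≈3.145375; u=3/2·2.700543+0·(-0.565765)+2·3.145375≈10.341565; next y=4/5·(-0.700543)+1/4·10.341565≈2.024957
n=8: y≈2.024957, sp=2, e=sp−y≈-0.024957; I≈-0.590722, D=e−e_prev≈-2.725500; u=3/2·(-0.024957)+0·(-0.590722)+2·(-2.725500)≈-5.488435; next y=4/5·2.024957+1/4·(-5.488435)≈0.247857
n=9: y≈0.247857, sp=2, e=sp−y≈1.752143; I≈1.161422, D=e−e_prev≈1.777100; u=3/2·1.752143+0·1.161422+2·1.777100≈6.182415; next y=4/5·0.247857+1/4·6.182415≈1.743889
n=10: y≈1.743889, sp=2, e=sp−y≈0.256111; I≈1.417533, D=e−e_prev≈-1.496033; u=3/2·0.256111+0·1.417533+2·(-1.496033)≈-2.607899; next y=4/5·1.743889+1/4·(-2.607899)≈0.743137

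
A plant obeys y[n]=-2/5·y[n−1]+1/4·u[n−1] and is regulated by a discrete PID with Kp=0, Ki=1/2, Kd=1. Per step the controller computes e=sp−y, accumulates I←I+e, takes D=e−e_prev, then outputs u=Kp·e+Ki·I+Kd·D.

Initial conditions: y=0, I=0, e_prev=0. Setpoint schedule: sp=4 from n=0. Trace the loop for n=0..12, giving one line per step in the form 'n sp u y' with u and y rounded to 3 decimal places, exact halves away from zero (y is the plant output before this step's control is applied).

(exact arithmetic carried between steps; '≈' marks a value shown rounded to 6 d.p. or computed from one; I and e_prev carry over from the previous line; the table rounds u and y to 3 d.p., halves away from zero)
n=0: y=0, sp=4, e=sp−y=4; I=4, D=e−e_prev=4; u=0·4+1/2·4+1·4=6; next y=-2/5·0+1/4·6=1.5
n=1: y=1.5, sp=4, e=sp−y=2.5; I=6.5, D=e−e_prev=-1.5; u=0·2.5+1/2·6.5+1·(-1.5)=1.75; next y=-2/5·1.5+1/4·1.75=-0.1625
n=2: y=-0.1625, sp=4, e=sp−y=4.1625; I=10.6625, D=e−e_prev=1.6625; u=0·4.1625+1/2·10.6625+1·1.6625=6.99375; next y=-2/5·(-0.1625)+1/4·6.99375≈1.813438
n=3: y≈1.813438, sp=4, e=sp−y≈2.186563; I≈12.849063, D=e−e_prev≈-1.975938; u=0·2.186563+1/2·12.849063+1·(-1.975938)≈4.448594; next y=-2/5·1.813438+1/4·4.448594≈0.386773
n=4: y≈0.386773, sp=4, e=sp−y≈3.613227; I≈16.462289, D=e−e_prev≈1.426664; u=0·3.613227+1/2·16.462289+1·1.426664≈9.657809; next y=-2/5·0.386773+1/4·9.657809≈2.259743
n=5: y≈2.259743, sp=4, e=sp−y≈1.740257; I≈18.202546, D=e−e_prev≈-1.872969; u=0·1.740257+1/2·18.202546+1·(-1.872969)≈7.228304; next y=-2/5·2.259743+1/4·7.228304≈0.903179
n=6: y≈0.903179, sp=4, e=sp−y≈3.096821; I≈21.299367, D=e−e_prev≈1.356564; u=0·3.096821+1/2·21.299367+1·1.356564≈12.006248; next y=-2/5·0.903179+1/4·12.006248≈2.640290
n=7: y≈2.640290, sp=4, e=sp−y≈1.359710; I≈22.659077, D=e−e_prev≈-1.737112; u=0·1.359710+1/2·22.659077+1·(-1.737112)≈9.592427; next y=-2/5·2.640290+1/4·9.592427≈1.341991
n=8: y≈1.341991, sp=4, e=sp−y≈2.658009; I≈25.317086, D=e−e_prev≈1.298300; u=0·2.658009+1/2·25.317086+1·1.298300≈13.956843; next y=-2/5·1.341991+1/4·13.956843≈2.952415
n=9: y≈2.952415, sp=4, e=sp−y≈1.047585; I≈26.364672, D=e−e_prev≈-1.610424; u=0·1.047585+1/2·26.364672+1·(-1.610424)≈11.571912; next y=-2/5·2.952415+1/4·11.571912≈1.712012
n=10: y≈1.712012, sp=4, e=sp−y≈2.287988; I≈28.652660, D=e−e_prev≈1.240402; u=0·2.287988+1/2·28.652660+1·1.240402≈15.566732; next y=-2/5·1.712012+1/4·15.566732≈3.206878
n=11: y≈3.206878, sp=4, e=sp−y≈0.793122; I≈29.445782, D=e−e_prev≈-1.494866; u=0·0.793122+1/2·29.445782+1·(-1.494866)≈13.228025; next y=-2/5·3.206878+1/4·13.228025≈2.024255
n=12: y≈2.024255, sp=4, e=sp−y≈1.975745; I≈31.421527, D=e−e_prev≈1.182623; u=0·1.975745+1/2·31.421527+1·1.182623≈16.893387; next y=-2/5·2.024255+1/4·16.893387≈3.413645

0 4 6.000 0.000
1 4 1.750 1.500
2 4 6.994 -0.163
3 4 4.449 1.813
4 4 9.658 0.387
5 4 7.228 2.260
6 4 12.006 0.903
7 4 9.592 2.640
8 4 13.957 1.342
9 4 11.572 2.952
10 4 15.567 1.712
11 4 13.228 3.207
12 4 16.893 2.024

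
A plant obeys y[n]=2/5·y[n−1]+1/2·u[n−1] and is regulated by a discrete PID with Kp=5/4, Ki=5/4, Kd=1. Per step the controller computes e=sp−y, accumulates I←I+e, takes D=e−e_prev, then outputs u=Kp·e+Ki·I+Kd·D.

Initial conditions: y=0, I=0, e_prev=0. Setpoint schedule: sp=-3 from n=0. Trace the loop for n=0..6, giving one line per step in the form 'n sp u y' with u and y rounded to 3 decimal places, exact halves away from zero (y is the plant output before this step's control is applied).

0 -3 -10.500 0.000
1 -3 7.125 -5.250
2 -3 -18.806 1.463
3 -3 18.310 -8.818
4 -3 -35.259 5.628
5 -3 41.924 -15.378
6 -3 -69.270 14.811

(exact arithmetic carried between steps; '≈' marks a value shown rounded to 6 d.p. or computed from one; I and e_prev carry over from the previous line; the table rounds u and y to 3 d.p., halves away from zero)
n=0: y=0, sp=-3, e=sp−y=-3; I=-3, D=e−e_prev=-3; u=5/4·(-3)+5/4·(-3)+1·(-3)=-10.5; next y=2/5·0+1/2·(-10.5)=-5.25
n=1: y=-5.25, sp=-3, e=sp−y=2.25; I=-0.75, D=e−e_prev=5.25; u=5/4·2.25+5/4·(-0.75)+1·5.25=7.125; next y=2/5·(-5.25)+1/2·7.125=1.4625
n=2: y=1.4625, sp=-3, e=sp−y=-4.4625; I=-5.2125, D=e−e_prev=-6.7125; u=5/4·(-4.4625)+5/4·(-5.2125)+1·(-6.7125)=-18.80625; next y=2/5·1.4625+1/2·(-18.80625)=-8.818125
n=3: y=-8.818125, sp=-3, e=sp−y=5.818125; I=0.605625, D=e−e_prev=10.280625; u=5/4·5.818125+5/4·0.605625+1·10.280625≈18.310313; next y=2/5·(-8.818125)+1/2·18.310313≈5.627906
n=4: y≈5.627906, sp=-3, e=sp−y≈-8.627906; I≈-8.022281, D=e−e_prev≈-14.446031; u=5/4·(-8.627906)+5/4·(-8.022281)+1·(-14.446031)≈-35.258766; next y=2/5·5.627906+1/2·(-35.258766)≈-15.378220
n=5: y≈-15.378220, sp=-3, e=sp−y≈12.378220; I≈4.355939, D=e−e_prev≈21.006127; u=5/4·12.378220+5/4·4.355939+1·21.006127≈41.923826; next y=2/5·(-15.378220)+1/2·41.923826≈14.810625
n=6: y≈14.810625, sp=-3, e=sp−y≈-17.810625; I≈-13.454686, D=e−e_prev≈-30.188845; u=5/4·(-17.810625)+5/4·(-13.454686)+1·(-30.188845)≈-69.270483; next y=2/5·14.810625+1/2·(-69.270483)≈-28.710992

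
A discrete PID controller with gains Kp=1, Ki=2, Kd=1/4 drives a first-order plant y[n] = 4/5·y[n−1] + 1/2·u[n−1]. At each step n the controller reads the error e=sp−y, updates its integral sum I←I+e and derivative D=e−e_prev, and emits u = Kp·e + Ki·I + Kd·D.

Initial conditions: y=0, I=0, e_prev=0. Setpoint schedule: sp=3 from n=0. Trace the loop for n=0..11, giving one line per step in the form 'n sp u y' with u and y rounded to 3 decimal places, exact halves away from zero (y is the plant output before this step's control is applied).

(exact arithmetic carried between steps; '≈' marks a value shown rounded to 6 d.p. or computed from one; I and e_prev carry over from the previous line; the table rounds u and y to 3 d.p., halves away from zero)
n=0: y=0, sp=3, e=sp−y=3; I=3, D=e−e_prev=3; u=1·3+2·3+1/4·3=9.75; next y=4/5·0+1/2·9.75=4.875
n=1: y=4.875, sp=3, e=sp−y=-1.875; I=1.125, D=e−e_prev=-4.875; u=1·(-1.875)+2·1.125+1/4·(-4.875)=-0.84375; next y=4/5·4.875+1/2·(-0.84375)=3.478125
n=2: y=3.478125, sp=3, e=sp−y=-0.478125; I=0.646875, D=e−e_prev=1.396875; u=1·(-0.478125)+2·0.646875+1/4·1.396875≈1.164844; next y=4/5·3.478125+1/2·1.164844≈3.364922
n=3: y≈3.364922, sp=3, e=sp−y≈-0.364922; I≈0.281953, D=e−e_prev≈0.113203; u=1·(-0.364922)+2·0.281953+1/4·0.113203≈0.227285; next y=4/5·3.364922+1/2·0.227285≈2.805580
n=4: y≈2.805580, sp=3, e=sp−y≈0.194420; I≈0.476373, D=e−e_prev≈0.559342; u=1·0.194420+2·0.476373+1/4·0.559342≈1.287001; next y=4/5·2.805580+1/2·1.287001≈2.887965
n=5: y≈2.887965, sp=3, e=sp−y≈0.112035; I≈0.588408, D=e−e_prev≈-0.082385; u=1·0.112035+2·0.588408+1/4·(-0.082385)≈1.268256; next y=4/5·2.887965+1/2·1.268256≈2.944500
n=6: y≈2.944500, sp=3, e=sp−y≈0.055500; I≈0.643909, D=e−e_prev≈-0.056535; u=1·0.055500+2·0.643909+1/4·(-0.056535)≈1.329184; next y=4/5·2.944500+1/2·1.329184≈3.020192
n=7: y≈3.020192, sp=3, e=sp−y≈-0.020192; I≈0.623717, D=e−e_prev≈-0.075692; u=1·(-0.020192)+2·0.623717+1/4·(-0.075692)≈1.208319; next y=4/5·3.020192+1/2·1.208319≈3.020313
n=8: y≈3.020313, sp=3, e=sp−y≈-0.020313; I≈0.603404, D=e−e_prev≈-0.000121; u=1·(-0.020313)+2·0.603404+1/4·(-0.000121)≈1.186465; next y=4/5·3.020313+1/2·1.186465≈3.009483
n=9: y≈3.009483, sp=3, e=sp−y≈-0.009483; I≈0.593921, D=e−e_prev≈0.010830; u=1·(-0.009483)+2·0.593921+1/4·0.010830≈1.181067; next y=4/5·3.009483+1/2·1.181067≈2.998120
n=10: y≈2.998120, sp=3, e=sp−y≈0.001880; I≈0.595801, D=e−e_prev≈0.011363; u=1·0.001880+2·0.595801+1/4·0.011363≈1.196324; next y=4/5·2.998120+1/2·1.196324≈2.996658
n=11: y≈2.996658, sp=3, e=sp−y≈0.003342; I≈0.599144, D=e−e_prev≈0.001462; u=1·0.003342+2·0.599144+1/4·0.001462≈1.201995; next y=4/5·2.996658+1/2·1.201995≈2.998324

0 3 9.750 0.000
1 3 -0.844 4.875
2 3 1.165 3.478
3 3 0.227 3.365
4 3 1.287 2.806
5 3 1.268 2.888
6 3 1.329 2.944
7 3 1.208 3.020
8 3 1.186 3.020
9 3 1.181 3.009
10 3 1.196 2.998
11 3 1.202 2.997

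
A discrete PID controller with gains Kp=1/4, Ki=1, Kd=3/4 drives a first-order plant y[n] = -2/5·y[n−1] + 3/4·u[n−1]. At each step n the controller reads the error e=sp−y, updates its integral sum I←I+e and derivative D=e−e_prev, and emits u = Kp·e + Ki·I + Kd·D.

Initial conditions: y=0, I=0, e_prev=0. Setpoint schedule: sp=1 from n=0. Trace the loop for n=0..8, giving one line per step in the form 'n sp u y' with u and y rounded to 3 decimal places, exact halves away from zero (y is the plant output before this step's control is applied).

0 1 2.000 0.000
1 1 -0.750 1.500
2 1 5.200 -1.163
3 1 -5.689 4.365
4 1 15.847 -6.013
5 1 -25.531 14.291
6 1 54.716 -24.864
7 1 -100.480 50.983
8 1 199.895 -95.753

(exact arithmetic carried between steps; '≈' marks a value shown rounded to 6 d.p. or computed from one; I and e_prev carry over from the previous line; the table rounds u and y to 3 d.p., halves away from zero)
n=0: y=0, sp=1, e=sp−y=1; I=1, D=e−e_prev=1; u=1/4·1+1·1+3/4·1=2; next y=-2/5·0+3/4·2=1.5
n=1: y=1.5, sp=1, e=sp−y=-0.5; I=0.5, D=e−e_prev=-1.5; u=1/4·(-0.5)+1·0.5+3/4·(-1.5)=-0.75; next y=-2/5·1.5+3/4·(-0.75)=-1.1625
n=2: y=-1.1625, sp=1, e=sp−y=2.1625; I=2.6625, D=e−e_prev=2.6625; u=1/4·2.1625+1·2.6625+3/4·2.6625=5.2; next y=-2/5·(-1.1625)+3/4·5.2=4.365
n=3: y=4.365, sp=1, e=sp−y=-3.365; I=-0.7025, D=e−e_prev=-5.5275; u=1/4·(-3.365)+1·(-0.7025)+3/4·(-5.5275)=-5.689375; next y=-2/5·4.365+3/4·(-5.689375)≈-6.013031
n=4: y≈-6.013031, sp=1, e=sp−y≈7.013031; I≈6.310531, D=e−e_prev≈10.378031; u=1/4·7.013031+1·6.310531+3/4·10.378031≈15.847313; next y=-2/5·(-6.013031)+3/4·15.847313≈14.290697
n=5: y≈14.290697, sp=1, e=sp−y≈-13.290697; I≈-6.980166, D=e−e_prev≈-20.303728; u=1/4·(-13.290697)+1·(-6.980166)+3/4·(-20.303728)≈-25.530636; next y=-2/5·14.290697+3/4·(-25.530636)≈-24.864256
n=6: y≈-24.864256, sp=1, e=sp−y≈25.864256; I≈18.884090, D=e−e_prev≈39.154953; u=1/4·25.864256+1·18.884090+3/4·39.154953≈54.716368; next y=-2/5·(-24.864256)+3/4·54.716368≈50.982979
n=7: y≈50.982979, sp=1, e=sp−y≈-49.982979; I≈-31.098889, D=e−e_prev≈-75.847234; u=1/4·(-49.982979)+1·(-31.098889)+3/4·(-75.847234)≈-100.480059; next y=-2/5·50.982979+3/4·(-100.480059)≈-95.753236
n=8: y≈-95.753236, sp=1, e=sp−y≈96.753236; I≈65.654347, D=e−e_prev≈146.736214; u=1/4·96.753236+1·65.654347+3/4·146.736214≈199.894817; next y=-2/5·(-95.753236)+3/4·199.894817≈188.222407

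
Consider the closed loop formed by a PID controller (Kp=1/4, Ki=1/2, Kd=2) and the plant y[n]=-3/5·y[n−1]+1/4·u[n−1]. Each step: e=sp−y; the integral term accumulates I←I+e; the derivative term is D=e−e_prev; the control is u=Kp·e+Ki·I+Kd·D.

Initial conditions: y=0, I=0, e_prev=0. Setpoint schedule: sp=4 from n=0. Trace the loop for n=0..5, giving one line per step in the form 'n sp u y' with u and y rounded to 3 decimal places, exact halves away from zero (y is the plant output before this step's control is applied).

(exact arithmetic carried between steps; '≈' marks a value shown rounded to 6 d.p. or computed from one; I and e_prev carry over from the previous line; the table rounds u and y to 3 d.p., halves away from zero)
n=0: y=0, sp=4, e=sp−y=4; I=4, D=e−e_prev=4; u=1/4·4+1/2·4+2·4=11; next y=-3/5·0+1/4·11=2.75
n=1: y=2.75, sp=4, e=sp−y=1.25; I=5.25, D=e−e_prev=-2.75; u=1/4·1.25+1/2·5.25+2·(-2.75)=-2.5625; next y=-3/5·2.75+1/4·(-2.5625)=-2.290625
n=2: y=-2.290625, sp=4, e=sp−y=6.290625; I=11.540625, D=e−e_prev=5.040625; u=1/4·6.290625+1/2·11.540625+2·5.040625≈17.424219; next y=-3/5·(-2.290625)+1/4·17.424219≈5.730430
n=3: y≈5.730430, sp=4, e=sp−y≈-1.730430; I≈9.810195, D=e−e_prev≈-8.021055; u=1/4·(-1.730430)+1/2·9.810195+2·(-8.021055)≈-11.569619; next y=-3/5·5.730430+1/4·(-11.569619)≈-6.330663
n=4: y≈-6.330663, sp=4, e=sp−y≈10.330663; I≈20.140858, D=e−e_prev≈12.061092; u=1/4·10.330663+1/2·20.140858+2·12.061092≈36.775279; next y=-3/5·(-6.330663)+1/4·36.775279≈12.992217
n=5: y≈12.992217, sp=4, e=sp−y≈-8.992217; I≈11.148641, D=e−e_prev≈-19.322880; u=1/4·(-8.992217)+1/2·11.148641+2·(-19.322880)≈-35.319494; next y=-3/5·12.992217+1/4·(-35.319494)≈-16.625204

0 4 11.000 0.000
1 4 -2.563 2.750
2 4 17.424 -2.291
3 4 -11.570 5.730
4 4 36.775 -6.331
5 4 -35.319 12.992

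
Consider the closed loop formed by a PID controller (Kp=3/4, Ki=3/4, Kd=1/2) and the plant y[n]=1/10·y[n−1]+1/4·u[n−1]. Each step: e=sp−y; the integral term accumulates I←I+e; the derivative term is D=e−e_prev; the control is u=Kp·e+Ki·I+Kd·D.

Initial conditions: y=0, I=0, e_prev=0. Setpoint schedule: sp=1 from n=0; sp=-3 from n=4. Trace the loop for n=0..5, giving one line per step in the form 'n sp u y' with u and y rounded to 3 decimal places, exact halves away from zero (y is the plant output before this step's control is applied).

(exact arithmetic carried between steps; '≈' marks a value shown rounded to 6 d.p. or computed from one; I and e_prev carry over from the previous line; the table rounds u and y to 3 d.p., halves away from zero)
n=0: y=0, sp=1, e=sp−y=1; I=1, D=e−e_prev=1; u=3/4·1+3/4·1+1/2·1=2; next y=1/10·0+1/4·2=0.5
n=1: y=0.5, sp=1, e=sp−y=0.5; I=1.5, D=e−e_prev=-0.5; u=3/4·0.5+3/4·1.5+1/2·(-0.5)=1.25; next y=1/10·0.5+1/4·1.25=0.3625
n=2: y=0.3625, sp=1, e=sp−y=0.6375; I=2.1375, D=e−e_prev=0.1375; u=3/4·0.6375+3/4·2.1375+1/2·0.1375=2.15; next y=1/10·0.3625+1/4·2.15=0.57375
n=3: y=0.57375, sp=1, e=sp−y=0.42625; I=2.56375, D=e−e_prev=-0.21125; u=3/4·0.42625+3/4·2.56375+1/2·(-0.21125)=2.136875; next y=1/10·0.57375+1/4·2.136875≈0.591594
n=4: y≈0.591594, sp=-3, e=sp−y≈-3.591594; I≈-1.027844, D=e−e_prev≈-4.017844; u=3/4·(-3.591594)+3/4·(-1.027844)+1/2·(-4.017844)≈-5.4735; next y=1/10·0.591594+1/4·(-5.4735)≈-1.309216
n=5: y≈-1.309216, sp=-3, e=sp−y≈-1.690784; I≈-2.718628, D=e−e_prev≈1.900809; u=3/4·(-1.690784)+3/4·(-2.718628)+1/2·1.900809≈-2.356655; next y=1/10·(-1.309216)+1/4·(-2.356655)≈-0.720085

0 1 2.000 0.000
1 1 1.250 0.500
2 1 2.150 0.363
3 1 2.137 0.574
4 -3 -5.474 0.592
5 -3 -2.357 -1.309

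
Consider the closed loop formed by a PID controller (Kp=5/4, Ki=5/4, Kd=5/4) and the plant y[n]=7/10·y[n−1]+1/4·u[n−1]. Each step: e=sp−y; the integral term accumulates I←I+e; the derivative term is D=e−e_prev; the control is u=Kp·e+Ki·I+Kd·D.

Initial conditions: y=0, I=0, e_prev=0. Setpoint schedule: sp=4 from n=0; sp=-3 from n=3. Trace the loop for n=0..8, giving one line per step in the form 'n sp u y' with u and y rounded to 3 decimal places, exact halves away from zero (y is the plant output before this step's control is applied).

(exact arithmetic carried between steps; '≈' marks a value shown rounded to 6 d.p. or computed from one; I and e_prev carry over from the previous line; the table rounds u and y to 3 d.p., halves away from zero)
n=0: y=0, sp=4, e=sp−y=4; I=4, D=e−e_prev=4; u=5/4·4+5/4·4+5/4·4=15; next y=7/10·0+1/4·15=3.75
n=1: y=3.75, sp=4, e=sp−y=0.25; I=4.25, D=e−e_prev=-3.75; u=5/4·0.25+5/4·4.25+5/4·(-3.75)=0.9375; next y=7/10·3.75+1/4·0.9375=2.859375
n=2: y=2.859375, sp=4, e=sp−y=1.140625; I=5.390625, D=e−e_prev=0.890625; u=5/4·1.140625+5/4·5.390625+5/4·0.890625≈9.277344; next y=7/10·2.859375+1/4·9.277344≈4.320898
n=3: y≈4.320898, sp=-3, e=sp−y≈-7.320898; I≈-1.930273, D=e−e_prev≈-8.461523; u=5/4·(-7.320898)+5/4·(-1.930273)+5/4·(-8.461523)≈-22.140869; next y=7/10·4.320898+1/4·(-22.140869)≈-2.510588
n=4: y≈-2.510588, sp=-3, e=sp−y≈-0.489412; I≈-2.419685, D=e−e_prev≈6.831487; u=5/4·(-0.489412)+5/4·(-2.419685)+5/4·6.831487≈4.902988; next y=7/10·(-2.510588)+1/4·4.902988≈-0.531665
n=5: y≈-0.531665, sp=-3, e=sp−y≈-2.468335; I≈-4.888020, D=e−e_prev≈-1.978923; u=5/4·(-2.468335)+5/4·(-4.888020)+5/4·(-1.978923)≈-11.669098; next y=7/10·(-0.531665)+1/4·(-11.669098)≈-3.289440
n=6: y≈-3.289440, sp=-3, e=sp−y≈0.289440; I≈-4.598580, D=e−e_prev≈2.757775; u=5/4·0.289440+5/4·(-4.598580)+5/4·2.757775≈-1.939206; next y=7/10·(-3.289440)+1/4·(-1.939206)≈-2.787410
n=7: y≈-2.787410, sp=-3, e=sp−y≈-0.212590; I≈-4.811171, D=e−e_prev≈-0.502030; u=5/4·(-0.212590)+5/4·(-4.811171)+5/4·(-0.502030)≈-6.907239; next y=7/10·(-2.787410)+1/4·(-6.907239)≈-3.677997
n=8: y≈-3.677997, sp=-3, e=sp−y≈0.677997; I≈-4.133174, D=e−e_prev≈0.890587; u=5/4·0.677997+5/4·(-4.133174)+5/4·0.890587≈-3.205738; next y=7/10·(-3.677997)+1/4·(-3.205738)≈-3.376032

0 4 15.000 0.000
1 4 0.938 3.750
2 4 9.277 2.859
3 -3 -22.141 4.321
4 -3 4.903 -2.511
5 -3 -11.669 -0.532
6 -3 -1.939 -3.289
7 -3 -6.907 -2.787
8 -3 -3.206 -3.678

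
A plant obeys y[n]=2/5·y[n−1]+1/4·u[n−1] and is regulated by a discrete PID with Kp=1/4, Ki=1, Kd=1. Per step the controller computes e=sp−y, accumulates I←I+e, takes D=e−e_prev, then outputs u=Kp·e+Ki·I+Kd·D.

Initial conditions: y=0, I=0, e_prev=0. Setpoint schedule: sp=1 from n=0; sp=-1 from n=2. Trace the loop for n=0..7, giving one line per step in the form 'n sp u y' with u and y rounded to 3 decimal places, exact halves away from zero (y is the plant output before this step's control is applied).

(exact arithmetic carried between steps; '≈' marks a value shown rounded to 6 d.p. or computed from one; I and e_prev carry over from the previous line; the table rounds u and y to 3 d.p., halves away from zero)
n=0: y=0, sp=1, e=sp−y=1; I=1, D=e−e_prev=1; u=1/4·1+1·1+1·1=2.25; next y=2/5·0+1/4·2.25=0.5625
n=1: y=0.5625, sp=1, e=sp−y=0.4375; I=1.4375, D=e−e_prev=-0.5625; u=1/4·0.4375+1·1.4375+1·(-0.5625)=0.984375; next y=2/5·0.5625+1/4·0.984375≈0.471094
n=2: y≈0.471094, sp=-1, e=sp−y≈-1.471094; I≈-0.033594, D=e−e_prev≈-1.908594; u=1/4·(-1.471094)+1·(-0.033594)+1·(-1.908594)≈-2.309961; next y=2/5·0.471094+1/4·(-2.309961)≈-0.389053
n=3: y≈-0.389053, sp=-1, e=sp−y≈-0.610947; I≈-0.644541, D=e−e_prev≈0.860146; u=1/4·(-0.610947)+1·(-0.644541)+1·0.860146≈0.062869; next y=2/5·(-0.389053)+1/4·0.062869≈-0.139904
n=4: y≈-0.139904, sp=-1, e=sp−y≈-0.860096; I≈-1.504637, D=e−e_prev≈-0.249149; u=1/4·(-0.860096)+1·(-1.504637)+1·(-0.249149)≈-1.968810; next y=2/5·(-0.139904)+1/4·(-1.968810)≈-0.548164
n=5: y≈-0.548164, sp=-1, e=sp−y≈-0.451836; I≈-1.956473, D=e−e_prev≈0.408260; u=1/4·(-0.451836)+1·(-1.956473)+1·0.408260≈-1.661172; next y=2/5·(-0.548164)+1/4·(-1.661172)≈-0.634559
n=6: y≈-0.634559, sp=-1, e=sp−y≈-0.365441; I≈-2.321914, D=e−e_prev≈0.086395; u=1/4·(-0.365441)+1·(-2.321914)+1·0.086395≈-2.326880; next y=2/5·(-0.634559)+1/4·(-2.326880)≈-0.835543
n=7: y≈-0.835543, sp=-1, e=sp−y≈-0.164457; I≈-2.486371, D=e−e_prev≈0.200985; u=1/4·(-0.164457)+1·(-2.486371)+1·0.200985≈-2.326500; next y=2/5·(-0.835543)+1/4·(-2.326500)≈-0.915842

0 1 2.250 0.000
1 1 0.984 0.563
2 -1 -2.310 0.471
3 -1 0.063 -0.389
4 -1 -1.969 -0.140
5 -1 -1.661 -0.548
6 -1 -2.327 -0.635
7 -1 -2.327 -0.836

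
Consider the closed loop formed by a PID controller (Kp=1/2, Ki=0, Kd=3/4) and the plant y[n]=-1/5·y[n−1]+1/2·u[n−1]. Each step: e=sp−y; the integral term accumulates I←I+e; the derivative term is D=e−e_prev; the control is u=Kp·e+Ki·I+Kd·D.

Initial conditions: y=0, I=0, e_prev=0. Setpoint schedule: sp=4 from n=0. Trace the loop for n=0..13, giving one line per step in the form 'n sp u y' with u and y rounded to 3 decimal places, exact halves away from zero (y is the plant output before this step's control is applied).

0 4 5.000 0.000
1 4 -1.125 2.500
2 4 5.203 -1.063
3 4 -2.314 2.814
4 4 6.261 -1.720
5 4 -3.633 3.474
6 4 7.745 -2.511
7 4 -5.352 4.375
8 4 9.720 -3.551
9 4 -7.626 5.570
10 4 12.336 -4.927
11 4 -10.637 7.153
12 4 15.801 -6.749
13 4 -14.625 9.251

(exact arithmetic carried between steps; '≈' marks a value shown rounded to 6 d.p. or computed from one; I and e_prev carry over from the previous line; the table rounds u and y to 3 d.p., halves away from zero)
n=0: y=0, sp=4, e=sp−y=4; I=4, D=e−e_prev=4; u=1/2·4+0·4+3/4·4=5; next y=-1/5·0+1/2·5=2.5
n=1: y=2.5, sp=4, e=sp−y=1.5; I=5.5, D=e−e_prev=-2.5; u=1/2·1.5+0·5.5+3/4·(-2.5)=-1.125; next y=-1/5·2.5+1/2·(-1.125)=-1.0625
n=2: y=-1.0625, sp=4, e=sp−y=5.0625; I=10.5625, D=e−e_prev=3.5625; u=1/2·5.0625+0·10.5625+3/4·3.5625=5.203125; next y=-1/5·(-1.0625)+1/2·5.203125≈2.814063
n=3: y≈2.814063, sp=4, e=sp−y≈1.185938; I≈11.748438, D=e−e_prev≈-3.876563; u=1/2·1.185938+0·11.748438+3/4·(-3.876563)≈-2.314453; next y=-1/5·2.814063+1/2·(-2.314453)≈-1.720039
n=4: y≈-1.720039, sp=4, e=sp−y≈5.720039; I≈17.468477, D=e−e_prev≈4.534102; u=1/2·5.720039+0·17.468477+3/4·4.534102≈6.260596; next y=-1/5·(-1.720039)+1/2·6.260596≈3.474306
n=5: y≈3.474306, sp=4, e=sp−y≈0.525694; I≈17.994171, D=e−e_prev≈-5.194345; u=1/2·0.525694+0·17.994171+3/4·(-5.194345)≈-3.632911; next y=-1/5·3.474306+1/2·(-3.632911)≈-2.511317
n=6: y≈-2.511317, sp=4, e=sp−y≈6.511317; I≈24.505488, D=e−e_prev≈5.985622; u=1/2·6.511317+0·24.505488+3/4·5.985622≈7.744875; next y=-1/5·(-2.511317)+1/2·7.744875≈4.374701
n=7: y≈4.374701, sp=4, e=sp−y≈-0.374701; I≈24.130787, D=e−e_prev≈-6.886018; u=1/2·(-0.374701)+0·24.130787+3/4·(-6.886018)≈-5.351864; next y=-1/5·4.374701+1/2·(-5.351864)≈-3.550872
n=8: y≈-3.550872, sp=4, e=sp−y≈7.550872; I≈31.681659, D=e−e_prev≈7.925573; u=1/2·7.550872+0·31.681659+3/4·7.925573≈9.719616; next y=-1/5·(-3.550872)+1/2·9.719616≈5.569982
n=9: y≈5.569982, sp=4, e=sp−y≈-1.569982; I≈30.111676, D=e−e_prev≈-9.120855; u=1/2·(-1.569982)+0·30.111676+3/4·(-9.120855)≈-7.625632; next y=-1/5·5.569982+1/2·(-7.625632)≈-4.926813
n=10: y≈-4.926813, sp=4, e=sp−y≈8.926813; I≈39.038489, D=e−e_prev≈10.496795; u=1/2·8.926813+0·39.038489+3/4·10.496795≈12.336002; next y=-1/5·(-4.926813)+1/2·12.336002≈7.153364
n=11: y≈7.153364, sp=4, e=sp−y≈-3.153364; I≈35.885125, D=e−e_prev≈-12.080176; u=1/2·(-3.153364)+0·35.885125+3/4·(-12.080176)≈-10.636814; next y=-1/5·7.153364+1/2·(-10.636814)≈-6.749080
n=12: y≈-6.749080, sp=4, e=sp−y≈10.749080; I≈46.634205, D=e−e_prev≈13.902443; u=1/2·10.749080+0·46.634205+3/4·13.902443≈15.801373; next y=-1/5·(-6.749080)+1/2·15.801373≈9.250502
n=13: y≈9.250502, sp=4, e=sp−y≈-5.250502; I≈41.383703, D=e−e_prev≈-15.999582; u=1/2·(-5.250502)+0·41.383703+3/4·(-15.999582)≈-14.624938; next y=-1/5·9.250502+1/2·(-14.624938)≈-9.162569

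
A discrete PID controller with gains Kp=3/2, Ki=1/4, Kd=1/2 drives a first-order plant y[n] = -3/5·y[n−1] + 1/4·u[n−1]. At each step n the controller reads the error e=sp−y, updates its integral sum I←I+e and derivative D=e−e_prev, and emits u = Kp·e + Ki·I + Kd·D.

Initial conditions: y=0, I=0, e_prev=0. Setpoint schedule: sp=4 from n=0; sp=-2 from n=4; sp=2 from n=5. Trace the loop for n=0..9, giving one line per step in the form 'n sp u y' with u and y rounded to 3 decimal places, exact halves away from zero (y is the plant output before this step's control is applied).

(exact arithmetic carried between steps; '≈' marks a value shown rounded to 6 d.p. or computed from one; I and e_prev carry over from the previous line; the table rounds u and y to 3 d.p., halves away from zero)
n=0: y=0, sp=4, e=sp−y=4; I=4, D=e−e_prev=4; u=3/2·4+1/4·4+1/2·4=9; next y=-3/5·0+1/4·9=2.25
n=1: y=2.25, sp=4, e=sp−y=1.75; I=5.75, D=e−e_prev=-2.25; u=3/2·1.75+1/4·5.75+1/2·(-2.25)=2.9375; next y=-3/5·2.25+1/4·2.9375=-0.615625
n=2: y=-0.615625, sp=4, e=sp−y=4.615625; I=10.365625, D=e−e_prev=2.865625; u=3/2·4.615625+1/4·10.365625+1/2·2.865625≈10.947656; next y=-3/5·(-0.615625)+1/4·10.947656≈3.106289
n=3: y≈3.106289, sp=4, e=sp−y≈0.893711; I≈11.259336, D=e−e_prev≈-3.721914; u=3/2·0.893711+1/4·11.259336+1/2·(-3.721914)≈2.294443; next y=-3/5·3.106289+1/4·2.294443≈-1.290163
n=4: y≈-1.290163, sp=-2, e=sp−y≈-0.709837; I≈10.549499, D=e−e_prev≈-1.603548; u=3/2·(-0.709837)+1/4·10.549499+1/2·(-1.603548)≈0.770844; next y=-3/5·(-1.290163)+1/4·0.770844≈0.966809
n=5: y≈0.966809, sp=2, e=sp−y≈1.033191; I≈11.582690, D=e−e_prev≈1.743029; u=3/2·1.033191+1/4·11.582690+1/2·1.743029≈5.316974; next y=-3/5·0.966809+1/4·5.316974≈0.749158
n=6: y≈0.749158, sp=2, e=sp−y≈1.250842; I≈12.833532, D=e−e_prev≈0.217650; u=3/2·1.250842+1/4·12.833532+1/2·0.217650≈5.193471; next y=-3/5·0.749158+1/4·5.193471≈0.848873
n=7: y≈0.848873, sp=2, e=sp−y≈1.151127; I≈13.984659, D=e−e_prev≈-0.099714; u=3/2·1.151127+1/4·13.984659+1/2·(-0.099714)≈5.172998; next y=-3/5·0.848873+1/4·5.172998≈0.783926
n=8: y≈0.783926, sp=2, e=sp−y≈1.216074; I≈15.200733, D=e−e_prev≈0.064947; u=3/2·1.216074+1/4·15.200733+1/2·0.064947≈5.656768; next y=-3/5·0.783926+1/4·5.656768≈0.943836
n=9: y≈0.943836, sp=2, e=sp−y≈1.056164; I≈16.256897, D=e−e_prev≈-0.159910; u=3/2·1.056164+1/4·16.256897+1/2·(-0.159910)≈5.568515; next y=-3/5·0.943836+1/4·5.568515≈0.825827

0 4 9.000 0.000
1 4 2.938 2.250
2 4 10.948 -0.616
3 4 2.294 3.106
4 -2 0.771 -1.290
5 2 5.317 0.967
6 2 5.193 0.749
7 2 5.173 0.849
8 2 5.657 0.784
9 2 5.569 0.944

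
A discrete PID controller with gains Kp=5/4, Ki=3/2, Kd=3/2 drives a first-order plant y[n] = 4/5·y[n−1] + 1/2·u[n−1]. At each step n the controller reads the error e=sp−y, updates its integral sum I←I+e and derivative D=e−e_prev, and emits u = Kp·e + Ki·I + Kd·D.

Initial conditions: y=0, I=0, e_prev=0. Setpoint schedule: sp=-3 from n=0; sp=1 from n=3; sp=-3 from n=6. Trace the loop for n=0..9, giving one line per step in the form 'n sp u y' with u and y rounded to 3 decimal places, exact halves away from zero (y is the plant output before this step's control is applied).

(exact arithmetic carried between steps; '≈' marks a value shown rounded to 6 d.p. or computed from one; I and e_prev carry over from the previous line; the table rounds u and y to 3 d.p., halves away from zero)
n=0: y=0, sp=-3, e=sp−y=-3; I=-3, D=e−e_prev=-3; u=5/4·(-3)+3/2·(-3)+3/2·(-3)=-12.75; next y=4/5·0+1/2·(-12.75)=-6.375
n=1: y=-6.375, sp=-3, e=sp−y=3.375; I=0.375, D=e−e_prev=6.375; u=5/4·3.375+3/2·0.375+3/2·6.375=14.34375; next y=4/5·(-6.375)+1/2·14.34375=2.071875
n=2: y=2.071875, sp=-3, e=sp−y=-5.071875; I=-4.696875, D=e−e_prev=-8.446875; u=5/4·(-5.071875)+3/2·(-4.696875)+3/2·(-8.446875)≈-26.055469; next y=4/5·2.071875+1/2·(-26.055469)≈-11.370234
n=3: y≈-11.370234, sp=1, e=sp−y≈12.370234; I≈7.673359, D=e−e_prev≈17.442109; u=5/4·12.370234+3/2·7.673359+3/2·17.442109≈53.135996; next y=4/5·(-11.370234)+1/2·53.135996≈17.471811
n=4: y≈17.471811, sp=1, e=sp−y≈-16.471811; I≈-8.798451, D=e−e_prev≈-28.842045; u=5/4·(-16.471811)+3/2·(-8.798451)+3/2·(-28.842045)≈-77.050507; next y=4/5·17.471811+1/2·(-77.050507)≈-24.547805
n=5: y≈-24.547805, sp=1, e=sp−y≈25.547805; I≈16.749354, D=e−e_prev≈42.019616; u=5/4·25.547805+3/2·16.749354+3/2·42.019616≈120.088211; next y=4/5·(-24.547805)+1/2·120.088211≈40.405861
n=6: y≈40.405861, sp=-3, e=sp−y≈-43.405861; I≈-26.656507, D=e−e_prev≈-68.953667; u=5/4·(-43.405861)+3/2·(-26.656507)+3/2·(-68.953667)≈-197.672588; next y=4/5·40.405861+1/2·(-197.672588)≈-66.511605
n=7: y≈-66.511605, sp=-3, e=sp−y≈63.511605; I≈36.855097, D=e−e_prev≈106.917466; u=5/4·63.511605+3/2·36.855097+3/2·106.917466≈295.048352; next y=4/5·(-66.511605)+1/2·295.048352≈94.314892
n=8: y≈94.314892, sp=-3, e=sp−y≈-97.314892; I≈-60.459795, D=e−e_prev≈-160.826497; u=5/4·(-97.314892)+3/2·(-60.459795)+3/2·(-160.826497)≈-453.573052; next y=4/5·94.314892+1/2·(-453.573052)≈-151.334612
n=9: y≈-151.334612, sp=-3, e=sp−y≈148.334612; I≈87.874818, D=e−e_prev≈245.649504; u=5/4·148.334612+3/2·87.874818+3/2·245.649504≈685.704748; next y=4/5·(-151.334612)+1/2·685.704748≈221.784684

0 -3 -12.750 0.000
1 -3 14.344 -6.375
2 -3 -26.055 2.072
3 1 53.136 -11.370
4 1 -77.051 17.472
5 1 120.088 -24.548
6 -3 -197.673 40.406
7 -3 295.048 -66.512
8 -3 -453.573 94.315
9 -3 685.705 -151.335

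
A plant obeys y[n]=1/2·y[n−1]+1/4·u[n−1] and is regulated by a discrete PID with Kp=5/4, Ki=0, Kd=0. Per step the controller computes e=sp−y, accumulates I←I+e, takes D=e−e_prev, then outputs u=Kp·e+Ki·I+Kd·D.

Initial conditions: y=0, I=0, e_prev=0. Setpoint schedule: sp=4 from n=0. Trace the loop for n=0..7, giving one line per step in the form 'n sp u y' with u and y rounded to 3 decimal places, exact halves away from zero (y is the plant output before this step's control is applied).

0 4 5.000 0.000
1 4 3.438 1.250
2 4 3.145 1.484
3 4 3.090 1.528
4 4 3.079 1.537
5 4 3.077 1.538
6 4 3.077 1.538
7 4 3.077 1.538

(exact arithmetic carried between steps; '≈' marks a value shown rounded to 6 d.p. or computed from one; I and e_prev carry over from the previous line; the table rounds u and y to 3 d.p., halves away from zero)
n=0: y=0, sp=4, e=sp−y=4; I=4, D=e−e_prev=4; u=5/4·4+0·4+0·4=5; next y=1/2·0+1/4·5=1.25
n=1: y=1.25, sp=4, e=sp−y=2.75; I=6.75, D=e−e_prev=-1.25; u=5/4·2.75+0·6.75+0·(-1.25)=3.4375; next y=1/2·1.25+1/4·3.4375=1.484375
n=2: y=1.484375, sp=4, e=sp−y=2.515625; I=9.265625, D=e−e_prev=-0.234375; u=5/4·2.515625+0·9.265625+0·(-0.234375)≈3.144531; next y=1/2·1.484375+1/4·3.144531≈1.528320
n=3: y≈1.528320, sp=4, e=sp−y≈2.471680; I≈11.737305, D=e−e_prev≈-0.043945; u=5/4·2.471680+0·11.737305+0·(-0.043945)≈3.089600; next y=1/2·1.528320+1/4·3.089600≈1.536560
n=4: y≈1.536560, sp=4, e=sp−y≈2.463440; I≈14.200745, D=e−e_prev≈-0.008240; u=5/4·2.463440+0·14.200745+0·(-0.008240)≈3.079300; next y=1/2·1.536560+1/4·3.079300≈1.538105
n=5: y≈1.538105, sp=4, e=sp−y≈2.461895; I≈16.662640, D=e−e_prev≈-0.001545; u=5/4·2.461895+0·16.662640+0·(-0.001545)≈3.077369; next y=1/2·1.538105+1/4·3.077369≈1.538395
n=6: y≈1.538395, sp=4, e=sp−y≈2.461605; I≈19.124245, D=e−e_prev≈-0.000290; u=5/4·2.461605+0·19.124245+0·(-0.000290)≈3.077007; next y=1/2·1.538395+1/4·3.077007≈1.538449
n=7: y≈1.538449, sp=4, e=sp−y≈2.461551; I≈21.585796, D=e−e_prev≈-0.000054; u=5/4·2.461551+0·21.585796+0·(-0.000054)≈3.076939; next y=1/2·1.538449+1/4·3.076939≈1.538459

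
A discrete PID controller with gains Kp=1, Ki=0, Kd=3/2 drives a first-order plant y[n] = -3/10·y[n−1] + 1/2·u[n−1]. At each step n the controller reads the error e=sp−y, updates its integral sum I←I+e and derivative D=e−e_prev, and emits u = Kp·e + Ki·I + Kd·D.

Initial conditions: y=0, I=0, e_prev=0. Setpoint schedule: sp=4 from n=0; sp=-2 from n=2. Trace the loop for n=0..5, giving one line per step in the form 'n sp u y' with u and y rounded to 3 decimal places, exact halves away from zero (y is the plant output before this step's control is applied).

0 4 10.000 0.000
1 4 -8.500 5.000
2 -2 10.875 -5.750
3 -2 -28.531 7.163
4 -2 49.780 -16.414
5 -2 -101.157 29.814

(exact arithmetic carried between steps; '≈' marks a value shown rounded to 6 d.p. or computed from one; I and e_prev carry over from the previous line; the table rounds u and y to 3 d.p., halves away from zero)
n=0: y=0, sp=4, e=sp−y=4; I=4, D=e−e_prev=4; u=1·4+0·4+3/2·4=10; next y=-3/10·0+1/2·10=5
n=1: y=5, sp=4, e=sp−y=-1; I=3, D=e−e_prev=-5; u=1·(-1)+0·3+3/2·(-5)=-8.5; next y=-3/10·5+1/2·(-8.5)=-5.75
n=2: y=-5.75, sp=-2, e=sp−y=3.75; I=6.75, D=e−e_prev=4.75; u=1·3.75+0·6.75+3/2·4.75=10.875; next y=-3/10·(-5.75)+1/2·10.875=7.1625
n=3: y=7.1625, sp=-2, e=sp−y=-9.1625; I=-2.4125, D=e−e_prev=-12.9125; u=1·(-9.1625)+0·(-2.4125)+3/2·(-12.9125)=-28.53125; next y=-3/10·7.1625+1/2·(-28.53125)=-16.414375
n=4: y=-16.414375, sp=-2, e=sp−y=14.414375; I=12.001875, D=e−e_prev=23.576875; u=1·14.414375+0·12.001875+3/2·23.576875≈49.779688; next y=-3/10·(-16.414375)+1/2·49.779688≈29.814156
n=5: y≈29.814156, sp=-2, e=sp−y≈-31.814156; I≈-19.812281, D=e−e_prev≈-46.228531; u=1·(-31.814156)+0·(-19.812281)+3/2·(-46.228531)≈-101.156953; next y=-3/10·29.814156+1/2·(-101.156953)≈-59.522723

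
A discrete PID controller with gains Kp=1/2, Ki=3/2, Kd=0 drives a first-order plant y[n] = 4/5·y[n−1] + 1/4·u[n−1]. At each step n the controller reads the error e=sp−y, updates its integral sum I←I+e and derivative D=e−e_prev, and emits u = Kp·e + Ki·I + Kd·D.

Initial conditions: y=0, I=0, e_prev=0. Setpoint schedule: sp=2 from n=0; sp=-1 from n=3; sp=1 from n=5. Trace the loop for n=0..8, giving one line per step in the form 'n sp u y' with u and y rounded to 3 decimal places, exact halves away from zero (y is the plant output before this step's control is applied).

0 2 4.000 0.000
1 2 5.000 1.000
2 2 4.400 2.050
3 -1 -3.055 2.740
4 -1 -6.042 1.428
5 1 -2.092 -0.368
6 1 0.859 -0.817
7 1 2.828 -0.439
8 1 3.397 0.356

(exact arithmetic carried between steps; '≈' marks a value shown rounded to 6 d.p. or computed from one; I and e_prev carry over from the previous line; the table rounds u and y to 3 d.p., halves away from zero)
n=0: y=0, sp=2, e=sp−y=2; I=2, D=e−e_prev=2; u=1/2·2+3/2·2+0·2=4; next y=4/5·0+1/4·4=1
n=1: y=1, sp=2, e=sp−y=1; I=3, D=e−e_prev=-1; u=1/2·1+3/2·3+0·(-1)=5; next y=4/5·1+1/4·5=2.05
n=2: y=2.05, sp=2, e=sp−y=-0.05; I=2.95, D=e−e_prev=-1.05; u=1/2·(-0.05)+3/2·2.95+0·(-1.05)=4.4; next y=4/5·2.05+1/4·4.4=2.74
n=3: y=2.74, sp=-1, e=sp−y=-3.74; I=-0.79, D=e−e_prev=-3.69; u=1/2·(-3.74)+3/2·(-0.79)+0·(-3.69)=-3.055; next y=4/5·2.74+1/4·(-3.055)=1.42825
n=4: y=1.42825, sp=-1, e=sp−y=-2.42825; I=-3.21825, D=e−e_prev=1.31175; u=1/2·(-2.42825)+3/2·(-3.21825)+0·1.31175=-6.0415; next y=4/5·1.42825+1/4·(-6.0415)=-0.367775
n=5: y=-0.367775, sp=1, e=sp−y=1.367775; I=-1.850475, D=e−e_prev=3.796025; u=1/2·1.367775+3/2·(-1.850475)+0·3.796025=-2.091825; next y=4/5·(-0.367775)+1/4·(-2.091825)≈-0.817176
n=6: y≈-0.817176, sp=1, e=sp−y≈1.817176; I≈-0.033299, D=e−e_prev≈0.449401; u=1/2·1.817176+3/2·(-0.033299)+0·0.449401≈0.85864; next y=4/5·(-0.817176)+1/4·0.85864≈-0.439081
n=7: y=-0.439081, sp=1, e=sp−y=1.439081; I≈1.405782, D=e−e_prev≈-0.378095; u=1/2·1.439081+3/2·1.405782+0·(-0.378095)≈2.828214; next y=4/5·(-0.439081)+1/4·2.828214≈0.355789
n=8: y≈0.355789, sp=1, e=sp−y≈0.644211; I≈2.049994, D=e−e_prev≈-0.794870; u=1/2·0.644211+3/2·2.049994+0·(-0.794870)≈3.397096; next y=4/5·0.355789+1/4·3.397096≈1.133905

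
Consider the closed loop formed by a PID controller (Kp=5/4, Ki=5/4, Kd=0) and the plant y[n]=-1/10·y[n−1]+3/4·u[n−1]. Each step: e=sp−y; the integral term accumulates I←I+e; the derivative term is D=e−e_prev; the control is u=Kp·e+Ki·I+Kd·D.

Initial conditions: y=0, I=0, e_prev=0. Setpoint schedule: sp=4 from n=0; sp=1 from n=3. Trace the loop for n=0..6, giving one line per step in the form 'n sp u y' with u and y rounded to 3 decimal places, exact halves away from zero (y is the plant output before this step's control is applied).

0 4 10.000 0.000
1 4 -3.750 7.500
2 4 19.531 -3.563
3 1 -24.934 15.005
4 1 45.574 -20.201
5 1 -68.928 36.201
6 1 115.863 -55.316

(exact arithmetic carried between steps; '≈' marks a value shown rounded to 6 d.p. or computed from one; I and e_prev carry over from the previous line; the table rounds u and y to 3 d.p., halves away from zero)
n=0: y=0, sp=4, e=sp−y=4; I=4, D=e−e_prev=4; u=5/4·4+5/4·4+0·4=10; next y=-1/10·0+3/4·10=7.5
n=1: y=7.5, sp=4, e=sp−y=-3.5; I=0.5, D=e−e_prev=-7.5; u=5/4·(-3.5)+5/4·0.5+0·(-7.5)=-3.75; next y=-1/10·7.5+3/4·(-3.75)=-3.5625
n=2: y=-3.5625, sp=4, e=sp−y=7.5625; I=8.0625, D=e−e_prev=11.0625; u=5/4·7.5625+5/4·8.0625+0·11.0625=19.53125; next y=-1/10·(-3.5625)+3/4·19.53125≈15.004688
n=3: y≈15.004688, sp=1, e=sp−y≈-14.004688; I≈-5.942188, D=e−e_prev≈-21.567188; u=5/4·(-14.004688)+5/4·(-5.942188)+0·(-21.567188)≈-24.933594; next y=-1/10·15.004688+3/4·(-24.933594)≈-20.200664
n=4: y≈-20.200664, sp=1, e=sp−y≈21.200664; I≈15.258477, D=e−e_prev≈35.205352; u=5/4·21.200664+5/4·15.258477+0·35.205352≈45.573926; next y=-1/10·(-20.200664)+3/4·45.573926≈36.200511
n=5: y≈36.200511, sp=1, e=sp−y≈-35.200511; I≈-19.942034, D=e−e_prev≈-56.401175; u=5/4·(-35.200511)+5/4·(-19.942034)+0·(-56.401175)≈-68.928181; next y=-1/10·36.200511+3/4·(-68.928181)≈-55.316187
n=6: y≈-55.316187, sp=1, e=sp−y≈56.316187; I≈36.374153, D=e−e_prev≈91.516698; u=5/4·56.316187+5/4·36.374153+0·91.516698≈115.862925; next y=-1/10·(-55.316187)+3/4·115.862925≈92.428812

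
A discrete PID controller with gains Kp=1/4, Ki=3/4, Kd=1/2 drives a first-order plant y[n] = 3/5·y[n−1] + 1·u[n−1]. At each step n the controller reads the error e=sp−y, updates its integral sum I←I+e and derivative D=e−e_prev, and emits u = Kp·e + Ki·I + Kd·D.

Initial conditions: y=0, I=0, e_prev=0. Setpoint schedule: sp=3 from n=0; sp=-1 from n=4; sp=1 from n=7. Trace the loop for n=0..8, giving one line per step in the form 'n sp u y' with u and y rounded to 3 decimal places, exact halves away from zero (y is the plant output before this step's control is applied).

(exact arithmetic carried between steps; '≈' marks a value shown rounded to 6 d.p. or computed from one; I and e_prev carry over from the previous line; the table rounds u and y to 3 d.p., halves away from zero)
n=0: y=0, sp=3, e=sp−y=3; I=3, D=e−e_prev=3; u=1/4·3+3/4·3+1/2·3=4.5; next y=3/5·0+1·4.5=4.5
n=1: y=4.5, sp=3, e=sp−y=-1.5; I=1.5, D=e−e_prev=-4.5; u=1/4·(-1.5)+3/4·1.5+1/2·(-4.5)=-1.5; next y=3/5·4.5+1·(-1.5)=1.2
n=2: y=1.2, sp=3, e=sp−y=1.8; I=3.3, D=e−e_prev=3.3; u=1/4·1.8+3/4·3.3+1/2·3.3=4.575; next y=3/5·1.2+1·4.575=5.295
n=3: y=5.295, sp=3, e=sp−y=-2.295; I=1.005, D=e−e_prev=-4.095; u=1/4·(-2.295)+3/4·1.005+1/2·(-4.095)=-1.8675; next y=3/5·5.295+1·(-1.8675)=1.3095
n=4: y=1.3095, sp=-1, e=sp−y=-2.3095; I=-1.3045, D=e−e_prev=-0.0145; u=1/4·(-2.3095)+3/4·(-1.3045)+1/2·(-0.0145)=-1.563; next y=3/5·1.3095+1·(-1.563)=-0.7773
n=5: y=-0.7773, sp=-1, e=sp−y=-0.2227; I=-1.5272, D=e−e_prev=2.0868; u=1/4·(-0.2227)+3/4·(-1.5272)+1/2·2.0868=-0.157675; next y=3/5·(-0.7773)+1·(-0.157675)=-0.624055
n=6: y=-0.624055, sp=-1, e=sp−y=-0.375945; I=-1.903145, D=e−e_prev=-0.153245; u=1/4·(-0.375945)+3/4·(-1.903145)+1/2·(-0.153245)≈-1.597968; next y=3/5·(-0.624055)+1·(-1.597968)≈-1.972401
n=7: y≈-1.972401, sp=1, e=sp−y≈2.972401; I≈1.069256, D=e−e_prev≈3.348346; u=1/4·2.972401+3/4·1.069256+1/2·3.348346≈3.219215; next y=3/5·(-1.972401)+1·3.219215≈2.035774
n=8: y≈2.035774, sp=1, e=sp−y≈-1.035774; I≈0.033481, D=e−e_prev≈-4.008175; u=1/4·(-1.035774)+3/4·0.033481+1/2·(-4.008175)≈-2.237920; next y=3/5·2.035774+1·(-2.237920)≈-1.016455

0 3 4.500 0.000
1 3 -1.500 4.500
2 3 4.575 1.200
3 3 -1.868 5.295
4 -1 -1.563 1.310
5 -1 -0.158 -0.777
6 -1 -1.598 -0.624
7 1 3.219 -1.972
8 1 -2.238 2.036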